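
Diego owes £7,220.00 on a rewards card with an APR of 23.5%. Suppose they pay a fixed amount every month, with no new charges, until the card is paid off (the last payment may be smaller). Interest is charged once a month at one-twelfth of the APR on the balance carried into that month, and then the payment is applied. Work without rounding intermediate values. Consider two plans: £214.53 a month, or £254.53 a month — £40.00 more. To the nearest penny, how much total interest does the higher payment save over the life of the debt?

£1,262.39

Monthly rate r = 23.5%/12 = 1.95833% = 0.0195833.
At £214.53/mo: n = ⌈−ln(1 − rB₀/P)/ln(1+r)⌉ = 56 payments (last £104.77); total interest = total paid − £7,220.00 = £4,683.92.
At £254.53/mo: 42 payments (last £205.80); total interest £3,421.53.
Interest saved = £4,683.92 − £3,421.53 = £1,262.39.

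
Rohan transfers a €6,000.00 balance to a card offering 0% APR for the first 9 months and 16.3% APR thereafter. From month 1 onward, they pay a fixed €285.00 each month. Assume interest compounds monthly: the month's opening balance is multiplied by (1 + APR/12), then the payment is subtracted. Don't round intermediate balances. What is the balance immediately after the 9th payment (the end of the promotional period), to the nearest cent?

Promo months 1–9 at r₀ = 0%/12 = 0; months 10+ at r₁ = 16.3%/12 = 0.0135833.
After month 9 (no interest yet): B = €6,000.00 − 9·€285.00 = €3,435.00.

€3,435.00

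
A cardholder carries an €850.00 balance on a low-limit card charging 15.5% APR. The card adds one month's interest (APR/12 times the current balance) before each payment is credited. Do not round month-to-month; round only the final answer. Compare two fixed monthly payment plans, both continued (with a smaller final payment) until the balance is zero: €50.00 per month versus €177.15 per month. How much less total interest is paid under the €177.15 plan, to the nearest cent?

Monthly rate r = 15.5%/12 = 1.29167% = 0.0129167.
At €50.00/mo: n = ⌈−ln(1 − rB₀/P)/ln(1+r)⌉ = 20 payments (last €15.97); total interest = total paid − €850.00 = €115.97.
At €177.15/mo: 5 payments (last €174.55); total interest €33.15.
Interest saved = €115.97 − €33.15 = €82.82.

€82.82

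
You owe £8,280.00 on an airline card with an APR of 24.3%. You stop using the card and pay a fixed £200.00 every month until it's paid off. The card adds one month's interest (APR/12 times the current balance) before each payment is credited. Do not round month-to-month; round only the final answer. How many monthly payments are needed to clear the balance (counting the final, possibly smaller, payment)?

91 months

Monthly rate r = 24.3%/12 = 2.025% = 0.02025.
Recurrence: B ← B·(1+r) − £200.00.
Month 1: interest £167.67; balance after payment £8,247.67.
Month 2: interest £167.02; balance after payment £8,214.69.
Closed form: n = −ln(1 − rB₀/P)/ln(1+r) = −ln(0.16165)/ln(1.02025) ≈ 90.899, so the balance reaches zero during payment 91.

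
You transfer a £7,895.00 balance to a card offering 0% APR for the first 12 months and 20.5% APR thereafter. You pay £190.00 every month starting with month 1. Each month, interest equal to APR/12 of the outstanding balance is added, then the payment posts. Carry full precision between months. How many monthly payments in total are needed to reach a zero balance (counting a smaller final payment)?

54 months

Promo months 1–12 at r₀ = 0%/12 = 0; months 13+ at r₁ = 20.5%/12 = 0.0170833.
After month 12 (no interest yet): B = £7,895.00 − 12·£190.00 = £5,615.00.
Then at r₁ with £190.00/mo: n₂ = −ln(1 − r₁·B/P)/ln(1+r₁) ≈ 41.50 → 42 more payments.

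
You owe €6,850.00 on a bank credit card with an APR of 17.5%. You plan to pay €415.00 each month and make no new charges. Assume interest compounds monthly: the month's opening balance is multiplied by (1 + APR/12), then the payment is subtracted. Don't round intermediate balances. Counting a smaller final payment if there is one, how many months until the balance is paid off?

Monthly rate r = 17.5%/12 = 1.45833% = 0.0145833.
Recurrence: B ← B·(1+r) − €415.00.
Month 1: interest €99.90; balance after payment €6,534.90.
Month 2: interest €95.30; balance after payment €6,215.20.
Closed form: n = −ln(1 − rB₀/P)/ln(1+r) = −ln(0.75929)/ln(1.01458) ≈ 19.020, so the balance reaches zero during payment 20.

20 payments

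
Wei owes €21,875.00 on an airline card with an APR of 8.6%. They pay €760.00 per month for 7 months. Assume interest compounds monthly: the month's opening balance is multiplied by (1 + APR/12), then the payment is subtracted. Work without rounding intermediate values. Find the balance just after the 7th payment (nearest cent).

€17,560.52

Monthly rate r = 8.6%/12 = 0.716667% = 0.00716667.
Each month: B ← B·(1+r) − €760.00.
Month 1: interest €156.77; balance after payment €21,271.77.
Month 2: interest €152.45; balance after payment €20,664.22.
Month 3: interest €148.09; balance after payment €20,052.31.
Month 4: interest €143.71; balance after payment €19,436.02.
Month 5: interest €139.29; balance after payment €18,815.31.
Month 6: interest €134.84; balance after payment €18,190.15.
Month 7: interest €130.36; balance after payment €17,560.52.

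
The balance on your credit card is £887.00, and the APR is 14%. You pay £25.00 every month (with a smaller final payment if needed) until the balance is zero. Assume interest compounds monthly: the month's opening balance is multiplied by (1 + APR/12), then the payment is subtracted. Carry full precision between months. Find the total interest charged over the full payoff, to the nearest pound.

Monthly rate r = 14%/12 = 1.16667% = 0.0116667.
Payoff takes n = ⌈−ln(1 − rB₀/P)/ln(1+r)⌉ = ⌈46.066⌉ = 47 payments; the last is £1.65.
Total paid = 46·£25.00 + £1.65 = £1,151.65.
Total interest = total paid − principal = £1,151.65 − £887.00 = £264.65.

£265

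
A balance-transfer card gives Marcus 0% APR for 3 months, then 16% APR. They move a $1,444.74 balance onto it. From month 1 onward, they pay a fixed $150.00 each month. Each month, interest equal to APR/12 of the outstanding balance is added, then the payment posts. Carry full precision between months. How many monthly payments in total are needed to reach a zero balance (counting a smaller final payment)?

Promo months 1–3 at r₀ = 0%/12 = 0; months 4+ at r₁ = 16%/12 = 0.0133333.
After month 3 (no interest yet): B = $1,444.74 − 3·$150.00 = $994.74.
Then at r₁ with $150.00/mo: n₂ = −ln(1 − r₁·B/P)/ln(1+r₁) ≈ 6.99 → 7 more payments.

10 payments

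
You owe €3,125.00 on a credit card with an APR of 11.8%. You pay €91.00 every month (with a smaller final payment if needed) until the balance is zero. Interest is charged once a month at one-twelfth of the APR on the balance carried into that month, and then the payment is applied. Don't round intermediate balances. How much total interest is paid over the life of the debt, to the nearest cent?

€706.61

Monthly rate r = 11.8%/12 = 0.983333% = 0.00983333.
Payoff takes n = ⌈−ln(1 − rB₀/P)/ln(1+r)⌉ = ⌈42.105⌉ = 43 payments; the last is €9.61.
Total paid = 42·€91.00 + €9.61 = €3,831.61.
Total interest = total paid − principal = €3,831.61 − €3,125.00 = €706.61.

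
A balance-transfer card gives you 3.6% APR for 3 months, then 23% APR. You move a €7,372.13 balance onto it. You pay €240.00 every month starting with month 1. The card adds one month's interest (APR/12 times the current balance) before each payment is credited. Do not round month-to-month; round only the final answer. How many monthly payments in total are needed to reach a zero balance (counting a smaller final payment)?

Promo months 1–3 at r₀ = 3.6%/12 = 0.003; months 4+ at r₁ = 23%/12 = 0.0191667.
After month 3: iterate B ← B·(1+r₀) − €240.00 for 3 months → €6,716.52.
Then at r₁ with €240.00/mo: n₂ = −ln(1 − r₁·B/P)/ln(1+r₁) ≈ 40.49 → 41 more payments.

44 payments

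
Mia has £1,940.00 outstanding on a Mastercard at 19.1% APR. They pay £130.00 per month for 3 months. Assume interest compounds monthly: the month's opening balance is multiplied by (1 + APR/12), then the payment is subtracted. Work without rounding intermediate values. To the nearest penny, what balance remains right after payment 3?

Monthly rate r = 19.1%/12 = 1.59167% = 0.0159167.
Each month: B ← B·(1+r) − £130.00.
Month 1: interest £30.88; balance after payment £1,840.88.
Month 2: interest £29.30; balance after payment £1,740.18.
Month 3: interest £27.70; balance after payment £1,637.88.

£1,637.88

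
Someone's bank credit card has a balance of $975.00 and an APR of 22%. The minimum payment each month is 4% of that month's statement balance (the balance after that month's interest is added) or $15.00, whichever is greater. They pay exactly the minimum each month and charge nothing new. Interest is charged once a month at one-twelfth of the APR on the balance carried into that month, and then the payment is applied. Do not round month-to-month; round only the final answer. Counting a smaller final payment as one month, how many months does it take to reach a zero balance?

76 months

Monthly rate r = 22%/12 = 1.83333% = 0.0183333.
While 4% of the post-interest balance exceeds $15.00, each month B ← (B·(1+r))·(1 − 0.04), i.e. B shrinks by the factor (1+r)·0.96 = 0.9776.
This holds for months 1–43. Entering month 44 the balance is $368.07; 4% of the post-interest balance is now below $15.00, so the flat $15.00 minimum applies from here.
From month 44 a fixed $15.00 at rate r clears $368.07 in 33 more payments. Total: 43 + 33 = 76 months.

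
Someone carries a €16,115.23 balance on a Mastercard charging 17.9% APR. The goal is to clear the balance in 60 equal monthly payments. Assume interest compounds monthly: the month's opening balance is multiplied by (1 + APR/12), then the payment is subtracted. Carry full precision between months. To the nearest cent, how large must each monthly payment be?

€408.34

Monthly rate r = 17.9%/12 = 1.49167% = 0.0149167.
Level-payment amortization: P = B₀·r / (1 − (1+r)^(−n)) = 16115.23·0.0149167 / (1 − 1.01492^(−60)).
Denominator 1 − (1+r)^(−60) = 0.58868274.
P = 240.386 / 0.58868274 ≈ 408.34.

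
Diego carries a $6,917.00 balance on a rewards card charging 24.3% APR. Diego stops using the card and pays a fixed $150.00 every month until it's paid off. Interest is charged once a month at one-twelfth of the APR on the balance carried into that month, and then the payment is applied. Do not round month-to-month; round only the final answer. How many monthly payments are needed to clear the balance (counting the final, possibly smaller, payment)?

Monthly rate r = 24.3%/12 = 2.025% = 0.02025.
Recurrence: B ← B·(1+r) − $150.00.
Month 1: interest $140.07; balance after payment $6,907.07.
Month 2: interest $139.87; balance after payment $6,896.94.
Closed form: n = −ln(1 − rB₀/P)/ln(1+r) = −ln(0.066205)/ln(1.02025) ≈ 135.427, so the balance reaches zero during payment 136.

136 payments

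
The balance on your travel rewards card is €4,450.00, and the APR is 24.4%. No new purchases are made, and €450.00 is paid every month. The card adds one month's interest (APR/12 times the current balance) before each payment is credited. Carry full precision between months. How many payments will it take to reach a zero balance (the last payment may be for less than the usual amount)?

12 months

Monthly rate r = 24.4%/12 = 2.03333% = 0.0203333.
Recurrence: B ← B·(1+r) − €450.00.
Month 1: interest €90.48; balance after payment €4,090.48.
Month 2: interest €83.17; balance after payment €3,723.66.
Closed form: n = −ln(1 − rB₀/P)/ln(1+r) = −ln(0.79893)/ln(1.02033) ≈ 11.152, so the balance reaches zero during payment 12.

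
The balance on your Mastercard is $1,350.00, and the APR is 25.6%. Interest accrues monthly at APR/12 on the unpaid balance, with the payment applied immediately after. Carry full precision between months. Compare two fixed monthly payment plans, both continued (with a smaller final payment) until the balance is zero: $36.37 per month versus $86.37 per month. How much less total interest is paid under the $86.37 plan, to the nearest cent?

Monthly rate r = 25.6%/12 = 2.13333% = 0.0213333.
At $36.37/mo: n = ⌈−ln(1 − rB₀/P)/ln(1+r)⌉ = 75 payments (last $12.99); total interest = total paid − $1,350.00 = $1,354.37.
At $86.37/mo: 20 payments (last $18.85); total interest $309.88.
Interest saved = $1,354.37 − $309.88 = $1,044.49.

$1,044.49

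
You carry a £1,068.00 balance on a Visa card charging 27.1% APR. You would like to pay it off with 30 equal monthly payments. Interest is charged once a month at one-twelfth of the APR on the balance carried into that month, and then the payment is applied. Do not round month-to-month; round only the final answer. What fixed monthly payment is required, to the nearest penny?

£49.40

Monthly rate r = 27.1%/12 = 2.25833% = 0.0225833.
Level-payment amortization: P = B₀·r / (1 − (1+r)^(−n)) = 1068.00·0.0225833 / (1 − 1.02258^(−30)).
Denominator 1 − (1+r)^(−30) = 0.488272569.
P = 24.119 / 0.488272569 ≈ 49.40.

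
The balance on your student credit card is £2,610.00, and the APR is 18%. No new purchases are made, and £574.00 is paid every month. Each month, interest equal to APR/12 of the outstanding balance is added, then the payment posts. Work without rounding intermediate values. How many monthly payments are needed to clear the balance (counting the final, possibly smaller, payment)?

5 months

Monthly rate r = 18%/12 = 1.5% = 0.015.
Recurrence: B ← B·(1+r) − £574.00.
Month 1: interest £39.15; balance after payment £2,075.15.
Month 2: interest £31.13; balance after payment £1,532.28.
Month 3: interest £22.98; balance after payment £981.26.
Month 4: interest £14.72; balance after payment £421.98.
Month 5: interest £6.33; balance after payment £0.00.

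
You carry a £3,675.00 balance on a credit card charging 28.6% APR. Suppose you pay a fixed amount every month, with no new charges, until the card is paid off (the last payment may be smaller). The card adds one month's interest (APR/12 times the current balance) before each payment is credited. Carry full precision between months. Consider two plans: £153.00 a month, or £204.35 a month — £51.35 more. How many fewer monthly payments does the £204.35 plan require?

13 fewer payments

Monthly rate r = 28.6%/12 = 2.38333% = 0.0238333.
At £153.00/mo: n = ⌈−ln(1 − rB₀/P)/ln(1+r)⌉ = 37 payments (last £11.75); total interest = total paid − £3,675.00 = £1,844.75.
At £204.35/mo: 24 payments (last £156.22); total interest £1,181.27.
Payments saved = 37 − 24 = 13.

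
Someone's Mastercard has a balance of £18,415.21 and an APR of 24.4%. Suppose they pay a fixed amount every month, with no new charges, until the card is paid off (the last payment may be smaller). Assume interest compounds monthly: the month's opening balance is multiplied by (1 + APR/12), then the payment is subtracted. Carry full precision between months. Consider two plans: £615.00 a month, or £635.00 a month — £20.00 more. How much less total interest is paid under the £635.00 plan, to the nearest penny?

Monthly rate r = 24.4%/12 = 2.03333% = 0.0203333.
At £615.00/mo: n = ⌈−ln(1 − rB₀/P)/ln(1+r)⌉ = 47 payments (last £389.84); total interest = total paid − £18,415.21 = £10,264.63.
At £635.00/mo: 45 payments (last £162.40); total interest £9,687.19.
Interest saved = £10,264.63 − £9,687.19 = £577.44.

£577.44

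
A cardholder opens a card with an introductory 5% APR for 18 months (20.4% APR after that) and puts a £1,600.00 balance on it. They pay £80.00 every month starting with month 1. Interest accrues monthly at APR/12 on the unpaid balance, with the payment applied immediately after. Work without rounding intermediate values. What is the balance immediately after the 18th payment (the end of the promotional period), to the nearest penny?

Promo months 1–18 at r₀ = 5%/12 = 0.00416667; months 19+ at r₁ = 20.4%/12 = 0.017.
After month 18: iterate B ← B·(1+r₀) − £80.00 for 18 months → £232.19.

£232.19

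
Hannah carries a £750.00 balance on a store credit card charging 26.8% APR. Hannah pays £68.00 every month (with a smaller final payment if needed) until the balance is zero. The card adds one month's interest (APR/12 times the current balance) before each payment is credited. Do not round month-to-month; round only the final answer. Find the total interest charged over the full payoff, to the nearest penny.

£120.74

Monthly rate r = 26.8%/12 = 2.23333% = 0.0223333.
Payoff takes n = ⌈−ln(1 − rB₀/P)/ln(1+r)⌉ = ⌈12.803⌉ = 13 payments; the last is £54.74.
Total paid = 12·£68.00 + £54.74 = £870.74.
Total interest = total paid − principal = £870.74 − £750.00 = £120.74.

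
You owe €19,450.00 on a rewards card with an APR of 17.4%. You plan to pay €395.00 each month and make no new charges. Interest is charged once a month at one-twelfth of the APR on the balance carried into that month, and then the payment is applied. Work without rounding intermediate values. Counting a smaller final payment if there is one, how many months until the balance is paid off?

87 months

Monthly rate r = 17.4%/12 = 1.45% = 0.0145.
Recurrence: B ← B·(1+r) − €395.00.
Month 1: interest €282.02; balance after payment €19,337.03.
Month 2: interest €280.39; balance after payment €19,222.41.
Closed form: n = −ln(1 − rB₀/P)/ln(1+r) = −ln(0.28601)/ln(1.0145) ≈ 86.950, so the balance reaches zero during payment 87.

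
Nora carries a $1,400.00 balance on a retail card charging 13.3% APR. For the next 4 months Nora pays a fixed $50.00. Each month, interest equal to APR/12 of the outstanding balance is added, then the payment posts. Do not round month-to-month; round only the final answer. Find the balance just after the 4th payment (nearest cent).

$1,259.76

Monthly rate r = 13.3%/12 = 1.10833% = 0.0110833.
Each month: B ← B·(1+r) − $50.00.
Month 1: interest $15.52; balance after payment $1,365.52.
Month 2: interest $15.13; balance after payment $1,330.65.
Month 3: interest $14.75; balance after payment $1,295.40.
Month 4: interest $14.36; balance after payment $1,259.76.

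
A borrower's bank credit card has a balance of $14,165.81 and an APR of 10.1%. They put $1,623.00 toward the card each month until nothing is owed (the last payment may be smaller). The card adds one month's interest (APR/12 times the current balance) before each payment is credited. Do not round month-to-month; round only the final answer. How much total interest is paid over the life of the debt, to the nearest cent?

$609.76

Monthly rate r = 10.1%/12 = 0.841667% = 0.00841667.
Payoff takes n = ⌈−ln(1 − rB₀/P)/ln(1+r)⌉ = ⌈9.103⌉ = 10 payments; the last is $168.57.
Total paid = 9·$1,623.00 + $168.57 = $14,775.57.
Total interest = total paid − principal = $14,775.57 − $14,165.81 = $609.76.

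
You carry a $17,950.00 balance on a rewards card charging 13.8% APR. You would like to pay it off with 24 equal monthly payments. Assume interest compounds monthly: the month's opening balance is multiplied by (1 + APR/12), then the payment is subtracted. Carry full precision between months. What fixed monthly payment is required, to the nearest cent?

Monthly rate r = 13.8%/12 = 1.15% = 0.0115.
Level-payment amortization: P = B₀·r / (1 − (1+r)^(−n)) = 17950.00·0.0115 / (1 − 1.0115^(−24)).
Denominator 1 − (1+r)^(−24) = 0.239991045.
P = 206.425 / 0.239991045 ≈ 860.14.

$860.14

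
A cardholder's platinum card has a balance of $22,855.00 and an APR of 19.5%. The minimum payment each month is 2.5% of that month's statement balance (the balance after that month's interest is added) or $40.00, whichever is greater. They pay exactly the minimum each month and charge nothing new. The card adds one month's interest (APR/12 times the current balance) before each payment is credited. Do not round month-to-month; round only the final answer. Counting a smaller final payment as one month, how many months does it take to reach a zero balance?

355 months

Monthly rate r = 19.5%/12 = 1.625% = 0.01625.
While 2.5% of the post-interest balance exceeds $40.00, each month B ← (B·(1+r))·(1 − 0.025), i.e. B shrinks by the factor (1+r)·0.975 = 0.99084.
This holds for months 1–291. Entering month 292 the balance is $1,572.12; 2.5% of the post-interest balance is now below $40.00, so the flat $40.00 minimum applies from here.
From month 292 a fixed $40.00 at rate r clears $1,572.12 in 64 more payments. Total: 291 + 64 = 355 months.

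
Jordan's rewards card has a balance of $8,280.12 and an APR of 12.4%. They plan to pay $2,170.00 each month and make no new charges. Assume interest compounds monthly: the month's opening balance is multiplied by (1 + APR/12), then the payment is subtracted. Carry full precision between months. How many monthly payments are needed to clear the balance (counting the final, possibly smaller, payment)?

Monthly rate r = 12.4%/12 = 1.03333% = 0.0103333.
Recurrence: B ← B·(1+r) − $2,170.00.
Month 1: interest $85.56; balance after payment $6,195.68.
Month 2: interest $64.02; balance after payment $4,089.70.
Month 3: interest $42.26; balance after payment $1,961.96.
Month 4: interest $20.27; balance after payment $0.00.

4 months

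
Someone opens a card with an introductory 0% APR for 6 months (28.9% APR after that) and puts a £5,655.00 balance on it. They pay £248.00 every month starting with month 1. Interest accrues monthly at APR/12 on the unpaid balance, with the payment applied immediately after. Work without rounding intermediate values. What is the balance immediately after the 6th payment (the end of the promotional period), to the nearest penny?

Promo months 1–6 at r₀ = 0%/12 = 0; months 7+ at r₁ = 28.9%/12 = 0.0240833.
After month 6 (no interest yet): B = £5,655.00 − 6·£248.00 = £4,167.00.

£4,167.00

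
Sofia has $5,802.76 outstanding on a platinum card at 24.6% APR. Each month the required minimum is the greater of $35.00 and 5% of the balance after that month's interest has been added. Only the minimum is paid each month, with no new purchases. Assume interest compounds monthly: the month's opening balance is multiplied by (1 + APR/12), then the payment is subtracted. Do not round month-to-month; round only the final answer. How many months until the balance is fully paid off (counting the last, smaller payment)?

95 months

Monthly rate r = 24.6%/12 = 2.05% = 0.0205.
While 5% of the post-interest balance exceeds $35.00, each month B ← (B·(1+r))·(1 − 0.05), i.e. B shrinks by the factor (1+r)·0.95 = 0.96947.
This holds for months 1–69. Entering month 70 the balance is $683.38; 5% of the post-interest balance is now below $35.00, so the flat $35.00 minimum applies from here.
From month 70 a fixed $35.00 at rate r clears $683.38 in 26 more payments. Total: 69 + 26 = 95 months.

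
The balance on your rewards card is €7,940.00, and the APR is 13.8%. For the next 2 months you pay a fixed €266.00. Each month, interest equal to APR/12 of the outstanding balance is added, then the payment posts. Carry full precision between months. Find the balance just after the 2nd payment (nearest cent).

Monthly rate r = 13.8%/12 = 1.15% = 0.0115.
Each month: B ← B·(1+r) − €266.00.
Month 1: interest €91.31; balance after payment €7,765.31.
Month 2: interest €89.30; balance after payment €7,588.61.

€7,588.61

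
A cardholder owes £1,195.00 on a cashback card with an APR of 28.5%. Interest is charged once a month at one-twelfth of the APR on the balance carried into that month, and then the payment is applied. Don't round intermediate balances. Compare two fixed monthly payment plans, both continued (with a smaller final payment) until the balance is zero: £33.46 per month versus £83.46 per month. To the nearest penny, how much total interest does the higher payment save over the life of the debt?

Monthly rate r = 28.5%/12 = 2.375% = 0.02375.
At £33.46/mo: n = ⌈−ln(1 − rB₀/P)/ln(1+r)⌉ = 81 payments (last £10.77); total interest = total paid − £1,195.00 = £1,492.57.
At £83.46/mo: 18 payments (last £59.13); total interest £282.95.
Interest saved = £1,492.57 − £282.95 = £1,209.62.

£1,209.62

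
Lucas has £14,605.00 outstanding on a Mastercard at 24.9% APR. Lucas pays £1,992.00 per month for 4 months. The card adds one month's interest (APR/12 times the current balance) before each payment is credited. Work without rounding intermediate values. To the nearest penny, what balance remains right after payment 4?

Monthly rate r = 24.9%/12 = 2.075% = 0.02075.
Each month: B ← B·(1+r) − £1,992.00.
Month 1: interest £303.05; balance after payment £12,916.05.
Month 2: interest £268.01; balance after payment £11,192.06.
Month 3: interest £232.24; balance after payment £9,432.30.
Month 4: interest £195.72; balance after payment £7,636.02.

£7,636.02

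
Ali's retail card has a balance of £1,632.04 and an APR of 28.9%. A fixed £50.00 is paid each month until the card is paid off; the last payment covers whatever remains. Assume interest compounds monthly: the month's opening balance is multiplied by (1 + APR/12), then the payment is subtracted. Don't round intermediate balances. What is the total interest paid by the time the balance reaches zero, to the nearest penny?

£1,608.35

Monthly rate r = 28.9%/12 = 2.40833% = 0.0240833.
Payoff takes n = ⌈−ln(1 − rB₀/P)/ln(1+r)⌉ = ⌈64.806⌉ = 65 payments; the last is £40.39.
Total paid = 64·£50.00 + £40.39 = £3,240.39.
Total interest = total paid − principal = £3,240.39 − £1,632.04 = £1,608.35.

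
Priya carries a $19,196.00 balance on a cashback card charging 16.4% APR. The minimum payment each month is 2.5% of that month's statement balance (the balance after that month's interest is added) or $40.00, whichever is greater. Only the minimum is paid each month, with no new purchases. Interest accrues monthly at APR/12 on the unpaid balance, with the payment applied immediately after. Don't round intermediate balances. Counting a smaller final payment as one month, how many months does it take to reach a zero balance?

270 months

Monthly rate r = 16.4%/12 = 1.36667% = 0.0136667.
While 2.5% of the post-interest balance exceeds $40.00, each month B ← (B·(1+r))·(1 − 0.025), i.e. B shrinks by the factor (1+r)·0.975 = 0.98833.
This holds for months 1–213. Entering month 214 the balance is $1,573.49; 2.5% of the post-interest balance is now below $40.00, so the flat $40.00 minimum applies from here.
From month 214 a fixed $40.00 at rate r clears $1,573.49 in 57 more payments. Total: 213 + 57 = 270 months.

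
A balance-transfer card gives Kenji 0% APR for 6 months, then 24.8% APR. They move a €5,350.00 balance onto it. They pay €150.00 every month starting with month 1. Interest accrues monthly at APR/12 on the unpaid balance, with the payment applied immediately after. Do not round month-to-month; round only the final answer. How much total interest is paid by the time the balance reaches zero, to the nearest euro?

€2,514

Promo months 1–6 at r₀ = 0%/12 = 0; months 7+ at r₁ = 24.8%/12 = 0.0206667.
After month 6 (no interest yet): B = €5,350.00 − 6·€150.00 = €4,450.00.
Then at r₁ with €150.00/mo: n₂ = −ln(1 − r₁·B/P)/ln(1+r₁) ≈ 46.42 → 47 more payments.
Total paid = 52·€150.00 + €63.74 = €7,863.74; interest = €7,863.74 − €5,350.00 = €2,513.74.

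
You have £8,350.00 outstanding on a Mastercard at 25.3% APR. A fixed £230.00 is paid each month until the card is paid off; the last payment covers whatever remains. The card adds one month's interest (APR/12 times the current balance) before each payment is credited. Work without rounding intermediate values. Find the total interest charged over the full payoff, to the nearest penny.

£7,634.34

Monthly rate r = 25.3%/12 = 2.10833% = 0.0210833.
Payoff takes n = ⌈−ln(1 − rB₀/P)/ln(1+r)⌉ = ⌈69.495⌉ = 70 payments; the last is £114.34.
Total paid = 69·£230.00 + £114.34 = £15,984.34.
Total interest = total paid − principal = £15,984.34 − £8,350.00 = £7,634.34.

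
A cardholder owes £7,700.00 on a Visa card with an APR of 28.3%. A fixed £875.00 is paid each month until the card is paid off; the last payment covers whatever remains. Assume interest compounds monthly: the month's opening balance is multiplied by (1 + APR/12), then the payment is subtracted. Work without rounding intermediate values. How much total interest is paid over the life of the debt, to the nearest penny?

Monthly rate r = 28.3%/12 = 2.35833% = 0.0235833.
Payoff takes n = ⌈−ln(1 − rB₀/P)/ln(1+r)⌉ = ⌈9.979⌉ = 10 payments; the last is £856.79.
Total paid = 9·£875.00 + £856.79 = £8,731.79.
Total interest = total paid − principal = £8,731.79 − £7,700.00 = £1,031.79.

£1,031.79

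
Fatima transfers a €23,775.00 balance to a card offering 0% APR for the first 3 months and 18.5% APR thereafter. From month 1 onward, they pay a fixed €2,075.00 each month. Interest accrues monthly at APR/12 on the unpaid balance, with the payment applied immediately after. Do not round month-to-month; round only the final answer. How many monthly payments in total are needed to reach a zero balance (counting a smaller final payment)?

Promo months 1–3 at r₀ = 0%/12 = 0; months 4+ at r₁ = 18.5%/12 = 0.0154167.
After month 3 (no interest yet): B = €23,775.00 − 3·€2,075.00 = €17,550.00.
Then at r₁ with €2,075.00/mo: n₂ = −ln(1 − r₁·B/P)/ln(1+r₁) ≈ 9.13 → 10 more payments.

13 months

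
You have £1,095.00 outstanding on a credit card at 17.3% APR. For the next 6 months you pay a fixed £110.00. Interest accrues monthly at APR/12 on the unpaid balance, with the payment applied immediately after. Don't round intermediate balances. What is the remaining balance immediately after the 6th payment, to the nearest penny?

£508.95

Monthly rate r = 17.3%/12 = 1.44167% = 0.0144167.
Each month: B ← B·(1+r) − £110.00.
Month 1: interest £15.79; balance after payment £1,000.79.
Month 2: interest £14.43; balance after payment £905.21.
Month 3: interest £13.05; balance after payment £808.26.
Month 4: interest £11.65; balance after payment £709.92.
Month 5: interest £10.23; balance after payment £610.15.
Month 6: interest £8.80; balance after payment £508.95.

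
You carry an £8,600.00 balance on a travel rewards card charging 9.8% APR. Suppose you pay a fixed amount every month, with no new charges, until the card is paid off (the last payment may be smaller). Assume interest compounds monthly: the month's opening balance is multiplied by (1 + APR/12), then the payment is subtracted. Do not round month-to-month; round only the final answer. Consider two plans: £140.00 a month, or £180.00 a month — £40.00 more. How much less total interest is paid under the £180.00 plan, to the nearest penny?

Monthly rate r = 9.8%/12 = 0.816667% = 0.00816667.
At £140.00/mo: n = ⌈−ln(1 − rB₀/P)/ln(1+r)⌉ = 86 payments (last £88.58); total interest = total paid − £8,600.00 = £3,388.58.
At £180.00/mo: 61 payments (last £145.95); total interest £2,345.95.
Interest saved = £3,388.58 − £2,345.95 = £1,042.63.

£1,042.63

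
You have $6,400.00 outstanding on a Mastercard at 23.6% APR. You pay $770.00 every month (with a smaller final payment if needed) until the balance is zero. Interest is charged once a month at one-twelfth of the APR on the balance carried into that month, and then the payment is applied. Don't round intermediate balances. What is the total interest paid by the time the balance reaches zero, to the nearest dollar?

$658

Monthly rate r = 23.6%/12 = 1.96667% = 0.0196667.
Payoff takes n = ⌈−ln(1 − rB₀/P)/ln(1+r)⌉ = ⌈9.164⌉ = 10 payments; the last is $127.66.
Total paid = 9·$770.00 + $127.66 = $7,057.66.
Total interest = total paid − principal = $7,057.66 − $6,400.00 = $657.66.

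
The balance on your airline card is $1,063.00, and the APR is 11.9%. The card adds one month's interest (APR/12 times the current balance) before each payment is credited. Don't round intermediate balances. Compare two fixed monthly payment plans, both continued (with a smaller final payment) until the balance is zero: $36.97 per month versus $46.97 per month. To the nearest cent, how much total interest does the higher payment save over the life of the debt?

Monthly rate r = 11.9%/12 = 0.991667% = 0.00991667.
At $36.97/mo: n = ⌈−ln(1 − rB₀/P)/ln(1+r)⌉ = 35 payments (last $0.58); total interest = total paid − $1,063.00 = $194.56.
At $46.97/mo: 26 payments (last $35.55); total interest $146.80.
Interest saved = $194.56 − $146.80 = $47.76.

$47.76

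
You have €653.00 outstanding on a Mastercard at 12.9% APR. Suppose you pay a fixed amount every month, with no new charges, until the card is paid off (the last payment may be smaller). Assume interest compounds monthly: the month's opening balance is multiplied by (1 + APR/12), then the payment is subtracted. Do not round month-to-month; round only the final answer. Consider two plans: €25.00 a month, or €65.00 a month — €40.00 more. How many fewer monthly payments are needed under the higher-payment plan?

Monthly rate r = 12.9%/12 = 1.075% = 0.01075.
At €25.00/mo: n = ⌈−ln(1 − rB₀/P)/ln(1+r)⌉ = 31 payments (last €20.65); total interest = total paid − €653.00 = €117.65.
At €65.00/mo: 11 payments (last €44.81); total interest €41.81.
Payments saved = 31 − 11 = 20.

20 fewer payments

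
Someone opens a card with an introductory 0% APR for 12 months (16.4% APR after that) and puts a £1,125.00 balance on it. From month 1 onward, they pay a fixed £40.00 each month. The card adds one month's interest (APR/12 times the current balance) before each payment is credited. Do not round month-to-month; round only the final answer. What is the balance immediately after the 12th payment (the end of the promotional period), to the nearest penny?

Promo months 1–12 at r₀ = 0%/12 = 0; months 13+ at r₁ = 16.4%/12 = 0.0136667.
After month 12 (no interest yet): B = £1,125.00 − 12·£40.00 = £645.00.

£645.00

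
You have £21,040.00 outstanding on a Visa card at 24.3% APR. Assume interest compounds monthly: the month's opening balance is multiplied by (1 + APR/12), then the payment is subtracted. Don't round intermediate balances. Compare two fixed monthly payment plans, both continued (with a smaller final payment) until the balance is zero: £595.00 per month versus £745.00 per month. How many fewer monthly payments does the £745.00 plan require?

Monthly rate r = 24.3%/12 = 2.025% = 0.02025.
At £595.00/mo: n = ⌈−ln(1 − rB₀/P)/ln(1+r)⌉ = 63 payments (last £477.62); total interest = total paid − £21,040.00 = £16,327.62.
At £745.00/mo: 43 payments (last £238.64); total interest £10,488.64.
Payments saved = 63 − 43 = 20.

20 fewer payments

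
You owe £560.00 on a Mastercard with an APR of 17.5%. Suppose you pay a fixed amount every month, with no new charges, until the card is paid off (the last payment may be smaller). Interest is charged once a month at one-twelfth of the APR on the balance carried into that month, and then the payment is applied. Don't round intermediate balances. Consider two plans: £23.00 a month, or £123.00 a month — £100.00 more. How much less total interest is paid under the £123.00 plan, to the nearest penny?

£112.99

Monthly rate r = 17.5%/12 = 1.45833% = 0.0145833.
At £23.00/mo: n = ⌈−ln(1 − rB₀/P)/ln(1+r)⌉ = 31 payments (last £6.83); total interest = total paid − £560.00 = £136.83.
At £123.00/mo: 5 payments (last £91.84); total interest £23.84.
Interest saved = £136.83 − £23.84 = £112.99.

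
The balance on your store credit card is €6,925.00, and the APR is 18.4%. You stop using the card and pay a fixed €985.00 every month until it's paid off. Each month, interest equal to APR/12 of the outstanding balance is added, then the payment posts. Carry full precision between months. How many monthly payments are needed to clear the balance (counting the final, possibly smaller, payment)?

8 payments

Monthly rate r = 18.4%/12 = 1.53333% = 0.0153333.
Recurrence: B ← B·(1+r) − €985.00.
Month 1: interest €106.18; balance after payment €6,046.18.
Month 2: interest €92.71; balance after payment €5,153.89.
Closed form: n = −ln(1 − rB₀/P)/ln(1+r) = −ln(0.8922)/ln(1.01533) ≈ 7.496, so the balance reaches zero during payment 8.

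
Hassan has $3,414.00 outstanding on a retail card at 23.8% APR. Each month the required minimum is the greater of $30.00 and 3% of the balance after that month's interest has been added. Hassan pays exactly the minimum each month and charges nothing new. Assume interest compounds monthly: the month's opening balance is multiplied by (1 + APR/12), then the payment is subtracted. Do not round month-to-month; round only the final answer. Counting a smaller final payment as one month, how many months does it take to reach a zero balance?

169 months

Monthly rate r = 23.8%/12 = 1.98333% = 0.0198333.
While 3% of the post-interest balance exceeds $30.00, each month B ← (B·(1+r))·(1 − 0.03), i.e. B shrinks by the factor (1+r)·0.97 = 0.98924.
This holds for months 1–116. Entering month 117 the balance is $973.13; 3% of the post-interest balance is now below $30.00, so the flat $30.00 minimum applies from here.
From month 117 a fixed $30.00 at rate r clears $973.13 in 53 more payments. Total: 116 + 53 = 169 months.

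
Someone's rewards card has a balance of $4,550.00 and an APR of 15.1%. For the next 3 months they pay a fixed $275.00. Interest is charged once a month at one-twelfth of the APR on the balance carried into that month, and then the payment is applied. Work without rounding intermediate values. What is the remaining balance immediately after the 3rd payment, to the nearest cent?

Monthly rate r = 15.1%/12 = 1.25833% = 0.0125833.
Each month: B ← B·(1+r) − $275.00.
Month 1: interest $57.25; balance after payment $4,332.25.
Month 2: interest $54.51; balance after payment $4,111.77.
Month 3: interest $51.74; balance after payment $3,888.51.

$3,888.51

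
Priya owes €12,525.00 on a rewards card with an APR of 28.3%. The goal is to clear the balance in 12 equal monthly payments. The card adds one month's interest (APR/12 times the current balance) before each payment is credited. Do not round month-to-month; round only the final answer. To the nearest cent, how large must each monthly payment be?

Monthly rate r = 28.3%/12 = 2.35833% = 0.0235833.
Level-payment amortization: P = B₀·r / (1 − (1+r)^(−n)) = 12525.00·0.0235833 / (1 − 1.02358^(−12)).
Denominator 1 − (1+r)^(−12) = 0.244000461.
P = 295.381 / 0.244000461 ≈ 1210.58.

€1,210.58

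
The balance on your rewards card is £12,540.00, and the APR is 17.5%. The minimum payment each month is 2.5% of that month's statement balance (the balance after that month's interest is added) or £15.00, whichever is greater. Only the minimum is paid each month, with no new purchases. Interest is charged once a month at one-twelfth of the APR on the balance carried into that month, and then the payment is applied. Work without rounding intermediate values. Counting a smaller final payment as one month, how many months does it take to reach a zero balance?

Monthly rate r = 17.5%/12 = 1.45833% = 0.0145833.
While 2.5% of the post-interest balance exceeds £15.00, each month B ← (B·(1+r))·(1 − 0.025), i.e. B shrinks by the factor (1+r)·0.975 = 0.98922.
This holds for months 1–282. Entering month 283 the balance is £589.84; 2.5% of the post-interest balance is now below £15.00, so the flat £15.00 minimum applies from here.
From month 283 a fixed £15.00 at rate r clears £589.84 in 59 more payments. Total: 282 + 59 = 341 months.

341 months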